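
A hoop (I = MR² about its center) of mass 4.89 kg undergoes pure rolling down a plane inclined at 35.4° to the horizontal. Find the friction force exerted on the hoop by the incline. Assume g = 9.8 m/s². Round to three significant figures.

The moment of inertia is MR², giving k ≡ I/(MR²) = 1.
Along the incline Mg sinθ − f = Ma, and torque about the center fR = Iα = kMR²(a/R) gives f = kMa.
Combining, a = g sinθ/(1+k) and f = kMa = kMg sinθ/(1+k).
f = 1 × 4.89 × 9.8 × sin35.4° / 2 ≈ 13.9 N.

f ≈ 13.9 N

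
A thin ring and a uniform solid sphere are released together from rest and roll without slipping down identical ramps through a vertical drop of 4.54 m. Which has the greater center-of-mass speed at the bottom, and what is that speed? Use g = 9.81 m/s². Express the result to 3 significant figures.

the uniform solid sphere, at v ≈ 7.98 m/s

For rolling without slipping, Mgh = ½(1+k)Mv² where k = I/(MR²), so v = √(2gh/(1+k)).
Thin ring: k = 1, giving v = √(2×9.81×4.54/2) = 6.674 m/s.
Uniform solid sphere: k = 0.4, giving v = √(2×9.81×4.54/1.4) = 7.977 m/s.
The smaller k wins: the uniform solid sphere, at ≈ 7.98 m/s.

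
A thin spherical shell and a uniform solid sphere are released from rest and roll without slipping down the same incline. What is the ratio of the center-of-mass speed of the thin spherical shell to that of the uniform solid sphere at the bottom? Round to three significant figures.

Each satisfies Mgh = ½(1+k)Mv² with k = I/(MR²), so v ∝ 1/√(1+k).
For the thin spherical shell k = 2/3; for the uniform solid sphere k = 0.4.
v₁/v₂ = √((1+k₂)/(1+k₁)) = √(1.4/1.667) ≈ 0.917.

v_ratio ≈ 0.917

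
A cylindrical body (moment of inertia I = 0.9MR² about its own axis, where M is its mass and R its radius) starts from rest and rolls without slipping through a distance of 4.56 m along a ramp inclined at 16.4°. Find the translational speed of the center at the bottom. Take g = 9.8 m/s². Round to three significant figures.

v ≈ 3.64 m/s

With I = 0.9MR², the ratio k = I/(MR²) is 0.9.
Pure rolling means v = ωR; then KE = ½Mv² + ½I(v/R)² = ½(1+k)Mv² = (19/20)Mv².
The vertical drop is h = L sinθ = 4.56 × sin16.4° = 1.287 m.
Energy conservation: Mgh = (19/20)Mv², so v = √(2gh/(1+k)) = √(2 × 9.8 × 1.287 / 1.9) ≈ 3.64 m/s.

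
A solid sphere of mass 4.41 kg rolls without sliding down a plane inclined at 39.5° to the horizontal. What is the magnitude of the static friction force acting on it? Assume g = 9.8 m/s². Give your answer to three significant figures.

The moment of inertia is (2/5)MR², giving k ≡ I/(MR²) = 0.4.
Translational: Mg sinθ − f = Ma. Rotational about the CM: fR = Iα = kMRa, so f = kMa.
Combining, a = g sinθ/(1+k) and f = kMa = kMg sinθ/(1+k).
f = 0.4 × 4.41 × 9.8 × sin39.5° / 1.4 ≈ 7.85 N.

f ≈ 7.85 N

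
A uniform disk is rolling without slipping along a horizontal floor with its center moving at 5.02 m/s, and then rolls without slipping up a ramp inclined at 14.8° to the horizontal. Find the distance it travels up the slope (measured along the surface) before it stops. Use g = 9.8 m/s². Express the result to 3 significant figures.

For this body I = (1/2)MR², i.e. k = I/(MR²) = 0.5.
Since it rolls without slipping, ω = v/R and KE = ½Mv² + ½Iω² = ½(1+k)Mv² = (3/4)Mv².
Setting this equal to Mgh gives the vertical rise h = (1+k)v₀²/(2g) = 1.5×5.02²/(2×9.8) = 1.929 m.
The distance along the slope is d = h/sinθ = 1.929/sin14.8° ≈ 7.55 m.

d ≈ 7.55 m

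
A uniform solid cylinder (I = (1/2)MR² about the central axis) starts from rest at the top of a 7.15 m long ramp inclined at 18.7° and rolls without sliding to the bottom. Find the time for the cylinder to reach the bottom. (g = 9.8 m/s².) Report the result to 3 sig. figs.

t ≈ 2.61 s

Here I = (1/2)MR², so the shape factor k = I/(MR²) = 0.5.
Newton's second law down the slope: Mg sinθ − f = Ma. The torque equation fR = Iα (with α = a/R) gives f = kMa.
Hence a = g sinθ/(1+k) = 9.8×sin18.7°/1.5 = 2.095 m/s².
Starting from rest, L = ½at², so t = √(2L/a) = √(2×7.15/2.095) ≈ 2.61 s.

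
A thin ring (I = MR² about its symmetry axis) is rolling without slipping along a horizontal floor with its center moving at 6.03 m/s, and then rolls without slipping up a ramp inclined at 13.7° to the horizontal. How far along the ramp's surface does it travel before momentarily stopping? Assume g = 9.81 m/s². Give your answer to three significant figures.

For this body I = MR², i.e. k = I/(MR²) = 1.
Since it rolls without slipping, ω = v/R and KE = ½Mv² + ½Iω² = ½(1+k)Mv² = Mv².
Setting this equal to Mgh gives the vertical rise h = (1+k)v₀²/(2g) = 2×6.03²/(2×9.81) = 3.707 m.
The distance along the slope is d = h/sinθ = 3.707/sin13.7° ≈ 15.6 m.

d ≈ 15.6 m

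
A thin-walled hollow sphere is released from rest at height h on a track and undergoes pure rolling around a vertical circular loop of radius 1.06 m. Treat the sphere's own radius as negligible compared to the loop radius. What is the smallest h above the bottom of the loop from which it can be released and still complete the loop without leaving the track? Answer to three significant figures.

With I = (2/3)MR², the ratio k = I/(MR²) is 2/3.
At the top, contact is just lost when gravity alone supplies the centripetal force: Mg = Mv_top²/r, i.e. v_top² = gr.
With ω = v/R, the kinetic energy at speed v is ½(1+k)Mv² = (5/6)Mv².
Energy conservation from release (height h) to the top (height 2r): Mgh = Mg(2r) + (5/6)M·gr.
Thus h_min = 2r + (1+k)r/2 = r(2 + 1.667/2) = 1.06 × 2.833 ≈ 3.00 m.

h_min ≈ 3.00 m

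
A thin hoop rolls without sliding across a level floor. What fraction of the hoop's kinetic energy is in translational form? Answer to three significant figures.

For this body I = MR², i.e. k = I/(MR²) = 1.
With ω = v/R, KE_trans = ½Mv² and KE_rot = ½Iω² = ½kMv², so KE_total = ½(1+k)Mv².
The translational fraction is therefore 1/(1+k) = 1/2 ≈ 0.500.

fraction ≈ 0.500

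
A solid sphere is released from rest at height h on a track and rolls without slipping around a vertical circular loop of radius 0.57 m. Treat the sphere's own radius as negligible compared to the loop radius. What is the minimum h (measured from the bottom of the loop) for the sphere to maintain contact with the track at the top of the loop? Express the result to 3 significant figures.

The moment of inertia is (2/5)MR², giving k ≡ I/(MR²) = 0.4.
At the top, contact is just lost when gravity alone supplies the centripetal force: Mg = Mv_top²/r, i.e. v_top² = gr.
With ω = v/R, the kinetic energy at speed v is ½(1+k)Mv² = (7/10)Mv².
Energy conservation from release (height h) to the top (height 2r): Mgh = Mg(2r) + (7/10)M·gr.
Thus h_min = 2r + (1+k)r/2 = r(2 + 1.4/2) = 0.57 × 2.7 ≈ 1.54 m.

h_min ≈ 1.54 m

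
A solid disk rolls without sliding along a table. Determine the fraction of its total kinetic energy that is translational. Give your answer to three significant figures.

fraction ≈ 0.667

The moment of inertia is (1/2)MR², giving k ≡ I/(MR²) = 0.5.
With ω = v/R, KE_trans = ½Mv² and KE_rot = ½Iω² = ½kMv², so KE_total = ½(1+k)Mv².
The translational fraction is therefore 1/(1+k) = 1/1.5 ≈ 0.667.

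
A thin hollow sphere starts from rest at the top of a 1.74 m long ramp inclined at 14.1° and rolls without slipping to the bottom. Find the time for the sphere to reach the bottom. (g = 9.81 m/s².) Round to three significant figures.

t ≈ 1.56 s

The moment of inertia is (2/3)MR², giving k ≡ I/(MR²) = 2/3.
Translational: Mg sinθ − f = Ma. Rotational about the CM: fR = Iα = kMRa, so f = kMa.
Hence a = g sinθ/(1+k) = 9.81×sin14.1°/1.667 = 1.434 m/s².
Starting from rest, L = ½at², so t = √(2L/a) = √(2×1.74/1.434) ≈ 1.56 s.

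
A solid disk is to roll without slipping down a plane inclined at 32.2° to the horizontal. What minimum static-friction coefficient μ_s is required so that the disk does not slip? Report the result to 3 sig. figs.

μ_min ≈ 0.210

Here I = (1/2)MR², so the shape factor k = I/(MR²) = 0.5.
Translational: Mg sinθ − f = Ma. Rotational about the CM: fR = Iα = kMRa, so f = kMa.
These give a = g sinθ/(1+k) and the required friction f = kMg sinθ/(1+k).
The normal force is N = Mg cosθ, so μ_min = f/N = k tanθ/(1+k).
μ_min = 0.5 × tan32.2° / 1.5 ≈ 0.210.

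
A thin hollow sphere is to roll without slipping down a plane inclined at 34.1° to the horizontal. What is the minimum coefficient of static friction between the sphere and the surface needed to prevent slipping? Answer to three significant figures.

With I = (2/3)MR², the ratio k = I/(MR²) is 2/3.
Newton's second law down the slope: Mg sinθ − f = Ma. The torque equation fR = Iα (with α = a/R) gives f = kMa.
These give a = g sinθ/(1+k) and the required friction f = kMg sinθ/(1+k).
The normal force is N = Mg cosθ, so μ_min = f/N = k tanθ/(1+k).
μ_min = (2/3) × tan34.1° / 1.667 ≈ 0.271.

μ_min ≈ 0.271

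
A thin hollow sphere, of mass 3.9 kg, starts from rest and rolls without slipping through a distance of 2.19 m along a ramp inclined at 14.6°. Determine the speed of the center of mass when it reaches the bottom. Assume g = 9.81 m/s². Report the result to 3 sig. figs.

For this body I = (2/3)MR², i.e. k = I/(MR²) = 2/3.
Pure rolling means v = ωR; then KE = ½Mv² + ½I(v/R)² = ½(1+k)Mv² = (5/6)Mv².
The vertical drop is h = L sinθ = 2.19 × sin14.6° = 0.552 m.
Setting Mgh = (5/6)Mv² gives v = √(2gh/(1+k)) = √(2·9.81·0.552/1.667) ≈ 2.55 m/s.

v ≈ 2.55 m/s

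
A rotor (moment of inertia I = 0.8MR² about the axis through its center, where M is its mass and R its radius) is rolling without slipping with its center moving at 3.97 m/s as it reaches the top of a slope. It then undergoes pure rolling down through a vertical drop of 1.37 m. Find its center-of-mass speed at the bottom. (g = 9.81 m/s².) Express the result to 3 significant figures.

v ≈ 5.54 m/s

With I = 0.8MR², the ratio k = I/(MR²) is 0.8.
The rolling condition ω = v/R makes the rotational term ½I(v/R)² = ½kMv², so KE_total = ½(1+k)Mv² = (9/10)Mv².
Energy conservation: (9/10)Mv₀² + Mgh = (9/10)Mv², so v² = v₀² + 2gh/(1+k).
v = √(3.97² + 2×9.81×1.37/1.8) = √30.69 ≈ 5.54 m/s.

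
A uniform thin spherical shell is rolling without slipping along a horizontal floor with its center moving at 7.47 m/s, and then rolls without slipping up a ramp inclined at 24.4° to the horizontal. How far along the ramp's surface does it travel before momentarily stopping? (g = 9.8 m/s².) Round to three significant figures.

Here I = (2/3)MR², so the shape factor k = I/(MR²) = 2/3.
Rolling without slipping gives ω = v/R, so the total kinetic energy is ½Mv² + ½Iω² = ½(1+k)Mv² = (5/6)Mv².
Setting this equal to Mgh gives the vertical rise h = (1+k)v₀²/(2g) = 1.667×7.47²/(2×9.8) = 4.745 m.
The distance along the slope is d = h/sinθ = 4.745/sin24.4° ≈ 11.5 m.

d ≈ 11.5 m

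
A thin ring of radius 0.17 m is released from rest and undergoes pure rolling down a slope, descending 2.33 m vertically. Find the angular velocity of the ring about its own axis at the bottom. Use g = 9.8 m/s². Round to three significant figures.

With I = MR², the ratio k = I/(MR²) is 1.
Rolling without slipping gives ω = v/R, so the total kinetic energy is ½Mv² + ½Iω² = ½(1+k)Mv² = Mv².
Energy conservation Mgh = ½(1+k)Mv² gives v = √(2gh/(1+k)) = √(2 × 9.8 × 2.33 / 2) = 4.778 m/s.
The angular speed follows from ω = v/R = 4.778/0.17 ≈ 28.1 rad/s.

ω ≈ 28.1 rad/s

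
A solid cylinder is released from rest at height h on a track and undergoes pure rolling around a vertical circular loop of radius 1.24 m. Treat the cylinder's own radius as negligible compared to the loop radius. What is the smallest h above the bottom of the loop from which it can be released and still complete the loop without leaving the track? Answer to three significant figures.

With I = (1/2)MR², the ratio k = I/(MR²) is 0.5.
At the top, contact is just lost when gravity alone supplies the centripetal force: Mg = Mv_top²/r, i.e. v_top² = gr.
With ω = v/R, the kinetic energy at speed v is ½(1+k)Mv² = (3/4)Mv².
Energy conservation from release (height h) to the top (height 2r): Mgh = Mg(2r) + (3/4)M·gr.
Thus h_min = 2r + (1+k)r/2 = r(2 + 1.5/2) = 1.24 × 2.75 ≈ 3.41 m.

h_min ≈ 3.41 m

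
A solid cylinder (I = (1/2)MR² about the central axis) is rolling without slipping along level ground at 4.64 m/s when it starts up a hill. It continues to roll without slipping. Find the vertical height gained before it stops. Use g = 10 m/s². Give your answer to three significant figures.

h ≈ 1.61 m

The moment of inertia is (1/2)MR², giving k ≡ I/(MR²) = 0.5.
Since it rolls without slipping, ω = v/R and KE = ½Mv² + ½Iω² = ½(1+k)Mv² = (3/4)Mv².
All of this converts to potential energy at the highest point: (3/4)Mv₀² = Mgh.
Thus h = (1+k)v₀²/(2g) = 1.5 × 4.64² / (2 × 10) ≈ 1.61 m.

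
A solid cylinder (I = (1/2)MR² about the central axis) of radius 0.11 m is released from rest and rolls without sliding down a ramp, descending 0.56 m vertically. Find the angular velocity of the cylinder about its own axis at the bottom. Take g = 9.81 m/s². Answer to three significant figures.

The moment of inertia is (1/2)MR², giving k ≡ I/(MR²) = 0.5.
Pure rolling means v = ωR; then KE = ½Mv² + ½I(v/R)² = ½(1+k)Mv² = (3/4)Mv².
Energy conservation Mgh = ½(1+k)Mv² gives v = √(2gh/(1+k)) = √(2 × 9.81 × 0.56 / 1.5) = 2.706 m/s.
Then ω = v/R = 2.706 / 0.11 ≈ 24.6 rad/s.

ω ≈ 24.6 rad/s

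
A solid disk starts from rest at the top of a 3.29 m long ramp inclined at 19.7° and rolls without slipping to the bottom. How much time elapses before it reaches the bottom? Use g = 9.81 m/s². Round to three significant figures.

t ≈ 1.73 s

The moment of inertia is (1/2)MR², giving k ≡ I/(MR²) = 0.5.
Along the incline Mg sinθ − f = Ma, and torque about the center fR = Iα = kMR²(a/R) gives f = kMa.
Hence a = g sinθ/(1+k) = 9.81×sin19.7°/1.5 = 2.205 m/s².
Starting from rest, L = ½at², so t = √(2L/a) = √(2×3.29/2.205) ≈ 1.73 s.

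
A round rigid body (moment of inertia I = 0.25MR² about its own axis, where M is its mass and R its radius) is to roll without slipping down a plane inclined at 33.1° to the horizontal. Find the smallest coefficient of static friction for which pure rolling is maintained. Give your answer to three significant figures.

μ_min ≈ 0.130

With I = 0.25MR², the ratio k = I/(MR²) is 0.25.
Newton's second law down the slope: Mg sinθ − f = Ma. The torque equation fR = Iα (with α = a/R) gives f = kMa.
These give a = g sinθ/(1+k) and the required friction f = kMg sinθ/(1+k).
With N = Mg cosθ, the no-slip condition f ≤ μN gives μ_min = f/N = k tanθ/(1+k).
μ_min = 0.25 × tan33.1° / 1.25 ≈ 0.130.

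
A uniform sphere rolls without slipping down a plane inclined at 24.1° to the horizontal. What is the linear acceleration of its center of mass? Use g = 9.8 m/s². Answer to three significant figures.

a ≈ 2.86 m/s²

For this body I = (2/5)MR², i.e. k = I/(MR²) = 0.4.
Translational: Mg sinθ − f = Ma. Rotational about the CM: fR = Iα = kMRa, so f = kMa.
Eliminating f: Mg sinθ = (1+k)Ma, so a = g sinθ/(1+k) = 9.8 × sin24.1° / 1.4 ≈ 2.86 m/s².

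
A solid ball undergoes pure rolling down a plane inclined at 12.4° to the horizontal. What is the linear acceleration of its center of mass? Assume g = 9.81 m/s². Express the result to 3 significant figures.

Here I = (2/5)MR², so the shape factor k = I/(MR²) = 0.4.
Translational: Mg sinθ − f = Ma. Rotational about the CM: fR = Iα = kMRa, so f = kMa.
Eliminating f: Mg sinθ = (1+k)Ma, so a = g sinθ/(1+k) = 9.81 × sin12.4° / 1.4 ≈ 1.50 m/s².

a ≈ 1.50 m/s²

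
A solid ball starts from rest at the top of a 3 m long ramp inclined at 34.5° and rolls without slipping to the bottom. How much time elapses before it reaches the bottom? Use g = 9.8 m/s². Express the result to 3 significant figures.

t ≈ 1.23 s

With I = (2/5)MR², the ratio k = I/(MR²) is 0.4.
Along the incline Mg sinθ − f = Ma, and torque about the center fR = Iα = kMR²(a/R) gives f = kMa.
Hence a = g sinθ/(1+k) = 9.8×sin34.5°/1.4 = 3.965 m/s².
Starting from rest, L = ½at², so t = √(2L/a) = √(2×3/3.965) ≈ 1.23 s.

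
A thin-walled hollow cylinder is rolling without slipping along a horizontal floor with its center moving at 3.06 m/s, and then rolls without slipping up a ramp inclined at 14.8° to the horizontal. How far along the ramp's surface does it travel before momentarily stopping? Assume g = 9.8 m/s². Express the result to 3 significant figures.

With I = MR², the ratio k = I/(MR²) is 1.
Rolling without slipping gives ω = v/R, so the total kinetic energy is ½Mv² + ½Iω² = ½(1+k)Mv² = Mv².
Setting this equal to Mgh gives the vertical rise h = (1+k)v₀²/(2g) = 2×3.06²/(2×9.8) = 0.9555 m.
Along the incline, d = h/sinθ = 0.9555/sin14.8° ≈ 3.74 m.

d ≈ 3.74 m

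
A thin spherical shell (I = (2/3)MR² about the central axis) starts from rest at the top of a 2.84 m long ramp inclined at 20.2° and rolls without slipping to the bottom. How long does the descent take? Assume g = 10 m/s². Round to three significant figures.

t ≈ 1.66 s

For this body I = (2/3)MR², i.e. k = I/(MR²) = 2/3.
Translational: Mg sinθ − f = Ma. Rotational about the CM: fR = Iα = kMRa, so f = kMa.
Hence a = g sinθ/(1+k) = 10×sin20.2°/1.667 = 2.072 m/s².
With constant a from rest, t = √(2L/a) = √(2·2.84/2.072) ≈ 1.66 s.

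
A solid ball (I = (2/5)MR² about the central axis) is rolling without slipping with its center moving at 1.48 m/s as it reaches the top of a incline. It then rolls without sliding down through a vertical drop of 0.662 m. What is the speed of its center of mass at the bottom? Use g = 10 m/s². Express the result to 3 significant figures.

For this body I = (2/5)MR², i.e. k = I/(MR²) = 0.4.
Pure rolling means v = ωR; then KE = ½Mv² + ½I(v/R)² = ½(1+k)Mv² = (7/10)Mv².
Conserving energy between top and bottom: (7/10)Mv² = (7/10)Mv₀² + Mgh, hence v² = v₀² + 2gh/(1+k).
v = √(1.48² + 2×10×0.662/1.4) = √11.65 ≈ 3.41 m/s.

v ≈ 3.41 m/s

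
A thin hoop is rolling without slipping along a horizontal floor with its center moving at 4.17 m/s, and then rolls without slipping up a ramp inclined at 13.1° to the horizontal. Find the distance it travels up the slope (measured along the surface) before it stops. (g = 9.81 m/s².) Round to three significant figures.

With I = MR², the ratio k = I/(MR²) is 1.
Pure rolling means v = ωR; then KE = ½Mv² + ½I(v/R)² = ½(1+k)Mv² = Mv².
Setting this equal to Mgh gives the vertical rise h = (1+k)v₀²/(2g) = 2×4.17²/(2×9.81) = 1.773 m.
Along the incline, d = h/sinθ = 1.773/sin13.1° ≈ 7.82 m.

d ≈ 7.82 m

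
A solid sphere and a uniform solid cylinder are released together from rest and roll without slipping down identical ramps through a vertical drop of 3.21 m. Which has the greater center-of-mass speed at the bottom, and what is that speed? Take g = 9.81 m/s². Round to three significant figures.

the solid sphere, at v ≈ 6.71 m/s

For rolling without slipping, Mgh = ½(1+k)Mv² where k = I/(MR²), so v = √(2gh/(1+k)).
Solid sphere: k = 0.4, giving v = √(2×9.81×3.21/1.4) = 6.707 m/s.
Uniform solid cylinder: k = 0.5, giving v = √(2×9.81×3.21/1.5) = 6.48 m/s.
The smaller k wins: the solid sphere, at ≈ 6.71 m/s.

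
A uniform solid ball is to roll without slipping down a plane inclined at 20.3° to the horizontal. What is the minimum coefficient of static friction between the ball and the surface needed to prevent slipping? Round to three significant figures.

The moment of inertia is (2/5)MR², giving k ≡ I/(MR²) = 0.4.
Newton's second law down the slope: Mg sinθ − f = Ma. The torque equation fR = Iα (with α = a/R) gives f = kMa.
These give a = g sinθ/(1+k) and the required friction f = kMg sinθ/(1+k).
With N = Mg cosθ, the no-slip condition f ≤ μN gives μ_min = f/N = k tanθ/(1+k).
μ_min = 0.4 × tan20.3° / 1.4 ≈ 0.106.

μ_min ≈ 0.106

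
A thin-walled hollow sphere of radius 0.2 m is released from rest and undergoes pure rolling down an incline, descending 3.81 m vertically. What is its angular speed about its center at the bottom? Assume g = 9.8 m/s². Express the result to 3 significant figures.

With I = (2/3)MR², the ratio k = I/(MR²) is 2/3.
Pure rolling means v = ωR; then KE = ½Mv² + ½I(v/R)² = ½(1+k)Mv² = (5/6)Mv².
Energy conservation Mgh = ½(1+k)Mv² gives v = √(2gh/(1+k)) = √(2 × 9.8 × 3.81 / 1.667) = 6.694 m/s.
Then ω = v/R = 6.694 / 0.2 ≈ 33.5 rad/s.

ω ≈ 33.5 rad/s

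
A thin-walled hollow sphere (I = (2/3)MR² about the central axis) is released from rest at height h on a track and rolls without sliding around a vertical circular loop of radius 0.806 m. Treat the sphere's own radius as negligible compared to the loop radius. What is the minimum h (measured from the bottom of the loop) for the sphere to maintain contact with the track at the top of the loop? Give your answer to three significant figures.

Here I = (2/3)MR², so the shape factor k = I/(MR²) = 2/3.
At the top of the loop, the minimum-contact condition is Mg = Mv_top²/r, so v_top² = gr.
With ω = v/R, the kinetic energy at speed v is ½(1+k)Mv² = (5/6)Mv².
Energy conservation from release (height h) to the top (height 2r): Mgh = Mg(2r) + (5/6)M·gr.
Thus h_min = 2r + (1+k)r/2 = r(2 + 1.667/2) = 0.806 × 2.833 ≈ 2.28 m.

h_min ≈ 2.28 m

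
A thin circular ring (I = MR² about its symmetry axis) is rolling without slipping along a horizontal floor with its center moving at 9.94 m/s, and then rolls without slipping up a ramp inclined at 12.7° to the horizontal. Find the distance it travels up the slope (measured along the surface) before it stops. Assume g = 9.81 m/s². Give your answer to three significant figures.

For this body I = MR², i.e. k = I/(MR²) = 1.
The rolling condition ω = v/R makes the rotational term ½I(v/R)² = ½kMv², so KE_total = ½(1+k)Mv² = Mv².
Setting this equal to Mgh gives the vertical rise h = (1+k)v₀²/(2g) = 2×9.94²/(2×9.81) = 10.07 m.
The distance along the slope is d = h/sinθ = 10.07/sin12.7° ≈ 45.8 m.

d ≈ 45.8 m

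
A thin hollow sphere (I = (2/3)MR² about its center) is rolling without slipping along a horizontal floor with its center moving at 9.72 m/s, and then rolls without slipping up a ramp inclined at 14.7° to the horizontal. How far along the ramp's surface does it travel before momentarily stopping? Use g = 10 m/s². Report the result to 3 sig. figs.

d ≈ 31.0 m

The moment of inertia is (2/3)MR², giving k ≡ I/(MR²) = 2/3.
The rolling condition ω = v/R makes the rotational term ½I(v/R)² = ½kMv², so KE_total = ½(1+k)Mv² = (5/6)Mv².
Setting this equal to Mgh gives the vertical rise h = (1+k)v₀²/(2g) = 1.667×9.72²/(2×10) = 7.873 m.
The distance along the slope is d = h/sinθ = 7.873/sin14.7° ≈ 31.0 m.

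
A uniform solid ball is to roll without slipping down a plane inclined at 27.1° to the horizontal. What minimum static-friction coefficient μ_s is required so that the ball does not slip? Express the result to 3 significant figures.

The moment of inertia is (2/5)MR², giving k ≡ I/(MR²) = 0.4.
Newton's second law down the slope: Mg sinθ − f = Ma. The torque equation fR = Iα (with α = a/R) gives f = kMa.
These give a = g sinθ/(1+k) and the required friction f = kMg sinθ/(1+k).
The normal force is N = Mg cosθ, so μ_min = f/N = k tanθ/(1+k).
μ_min = 0.4 × tan27.1° / 1.4 ≈ 0.146.

μ_min ≈ 0.146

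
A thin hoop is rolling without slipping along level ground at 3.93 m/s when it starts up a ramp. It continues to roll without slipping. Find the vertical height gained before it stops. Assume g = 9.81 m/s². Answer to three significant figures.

h ≈ 1.57 m

The moment of inertia is MR², giving k ≡ I/(MR²) = 1.
The rolling condition ω = v/R makes the rotational term ½I(v/R)² = ½kMv², so KE_total = ½(1+k)Mv² = Mv².
At the top the kinetic energy is zero, so Mv₀² = Mgh.
Thus h = (1+k)v₀²/(2g) = 2 × 3.93² / (2 × 9.81) ≈ 1.57 m.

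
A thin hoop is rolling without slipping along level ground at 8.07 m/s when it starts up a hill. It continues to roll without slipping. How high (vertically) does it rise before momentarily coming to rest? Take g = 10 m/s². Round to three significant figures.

Here I = MR², so the shape factor k = I/(MR²) = 1.
Since it rolls without slipping, ω = v/R and KE = ½Mv² + ½Iω² = ½(1+k)Mv² = Mv².
All of this converts to potential energy at the highest point: Mv₀² = Mgh.
Thus h = (1+k)v₀²/(2g) = 2 × 8.07² / (2 × 10) ≈ 6.51 m.

h ≈ 6.51 m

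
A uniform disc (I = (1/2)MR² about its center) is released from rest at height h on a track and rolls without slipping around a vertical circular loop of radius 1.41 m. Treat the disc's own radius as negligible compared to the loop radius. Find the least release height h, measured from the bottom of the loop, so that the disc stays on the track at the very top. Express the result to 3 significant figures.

For this body I = (1/2)MR², i.e. k = I/(MR²) = 0.5.
At the top, contact is just lost when gravity alone supplies the centripetal force: Mg = Mv_top²/r, i.e. v_top² = gr.
With ω = v/R, the kinetic energy at speed v is ½(1+k)Mv² = (3/4)Mv².
Energy conservation from release (height h) to the top (height 2r): Mgh = Mg(2r) + (3/4)M·gr.
Thus h_min = 2r + (1+k)r/2 = r(2 + 1.5/2) = 1.41 × 2.75 ≈ 3.88 m.

h_min ≈ 3.88 m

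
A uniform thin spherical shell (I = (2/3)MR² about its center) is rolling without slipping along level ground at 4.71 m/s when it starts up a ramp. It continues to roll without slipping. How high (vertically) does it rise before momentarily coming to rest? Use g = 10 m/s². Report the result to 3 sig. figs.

Here I = (2/3)MR², so the shape factor k = I/(MR²) = 2/3.
Since it rolls without slipping, ω = v/R and KE = ½Mv² + ½Iω² = ½(1+k)Mv² = (5/6)Mv².
All of this converts to potential energy at the highest point: (5/6)Mv₀² = Mgh.
Thus h = (1+k)v₀²/(2g) = 1.667 × 4.71² / (2 × 10) ≈ 1.85 m.

h ≈ 1.85 m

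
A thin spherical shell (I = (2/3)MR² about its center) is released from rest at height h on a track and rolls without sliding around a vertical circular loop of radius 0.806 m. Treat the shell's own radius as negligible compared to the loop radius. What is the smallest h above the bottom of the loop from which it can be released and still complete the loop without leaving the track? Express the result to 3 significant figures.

With I = (2/3)MR², the ratio k = I/(MR²) is 2/3.
At the top of the loop, the minimum-contact condition is Mg = Mv_top²/r, so v_top² = gr.
With ω = v/R, the kinetic energy at speed v is ½(1+k)Mv² = (5/6)Mv².
Energy conservation from release (height h) to the top (height 2r): Mgh = Mg(2r) + (5/6)M·gr.
Thus h_min = 2r + (1+k)r/2 = r(2 + 1.667/2) = 0.806 × 2.833 ≈ 2.28 m.

h_min ≈ 2.28 m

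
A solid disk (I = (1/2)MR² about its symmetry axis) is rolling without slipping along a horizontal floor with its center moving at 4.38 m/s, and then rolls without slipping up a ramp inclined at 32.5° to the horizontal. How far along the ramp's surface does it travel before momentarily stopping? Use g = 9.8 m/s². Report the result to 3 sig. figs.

With I = (1/2)MR², the ratio k = I/(MR²) is 0.5.
Since it rolls without slipping, ω = v/R and KE = ½Mv² + ½Iω² = ½(1+k)Mv² = (3/4)Mv².
Setting this equal to Mgh gives the vertical rise h = (1+k)v₀²/(2g) = 1.5×4.38²/(2×9.8) = 1.468 m.
The distance along the slope is d = h/sinθ = 1.468/sin32.5° ≈ 2.73 m.

d ≈ 2.73 m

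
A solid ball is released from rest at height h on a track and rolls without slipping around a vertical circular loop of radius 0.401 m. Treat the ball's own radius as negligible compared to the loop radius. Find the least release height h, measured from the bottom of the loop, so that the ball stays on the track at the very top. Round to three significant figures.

With I = (2/5)MR², the ratio k = I/(MR²) is 0.4.
At the top, contact is just lost when gravity alone supplies the centripetal force: Mg = Mv_top²/r, i.e. v_top² = gr.
With ω = v/R, the kinetic energy at speed v is ½(1+k)Mv² = (7/10)Mv².
Energy conservation from release (height h) to the top (height 2r): Mgh = Mg(2r) + (7/10)M·gr.
Thus h_min = 2r + (1+k)r/2 = r(2 + 1.4/2) = 0.401 × 2.7 ≈ 1.08 m.

h_min ≈ 1.08 m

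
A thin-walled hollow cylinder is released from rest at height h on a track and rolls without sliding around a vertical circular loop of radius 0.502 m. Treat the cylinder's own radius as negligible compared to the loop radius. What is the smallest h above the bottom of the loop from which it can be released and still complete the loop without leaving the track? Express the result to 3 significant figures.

Here I = MR², so the shape factor k = I/(MR²) = 1.
At the top of the loop, the minimum-contact condition is Mg = Mv_top²/r, so v_top² = gr.
With ω = v/R, the kinetic energy at speed v is ½(1+k)Mv² = Mv².
Energy conservation from release (height h) to the top (height 2r): Mgh = Mg(2r) + M·gr.
Thus h_min = 2r + (1+k)r/2 = r(2 + 2/2) = 0.502 × 3 ≈ 1.51 m.

h_min ≈ 1.51 m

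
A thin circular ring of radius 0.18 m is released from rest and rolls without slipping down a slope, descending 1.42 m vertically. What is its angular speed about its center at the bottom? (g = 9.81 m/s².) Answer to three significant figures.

ω ≈ 20.7 rad/s

Here I = MR², so the shape factor k = I/(MR²) = 1.
The rolling condition ω = v/R makes the rotational term ½I(v/R)² = ½kMv², so KE_total = ½(1+k)Mv² = Mv².
Energy conservation Mgh = ½(1+k)Mv² gives v = √(2gh/(1+k)) = √(2 × 9.81 × 1.42 / 2) = 3.732 m/s.
The angular speed follows from ω = v/R = 3.732/0.18 ≈ 20.7 rad/s.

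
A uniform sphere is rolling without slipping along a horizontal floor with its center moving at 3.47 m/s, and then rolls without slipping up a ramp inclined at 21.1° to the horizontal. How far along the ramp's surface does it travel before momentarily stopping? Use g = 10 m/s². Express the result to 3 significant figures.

Here I = (2/5)MR², so the shape factor k = I/(MR²) = 0.4.
Pure rolling means v = ωR; then KE = ½Mv² + ½I(v/R)² = ½(1+k)Mv² = (7/10)Mv².
Setting this equal to Mgh gives the vertical rise h = (1+k)v₀²/(2g) = 1.4×3.47²/(2×10) = 0.8429 m.
Along the incline, d = h/sinθ = 0.8429/sin21.1° ≈ 2.34 m.

d ≈ 2.34 m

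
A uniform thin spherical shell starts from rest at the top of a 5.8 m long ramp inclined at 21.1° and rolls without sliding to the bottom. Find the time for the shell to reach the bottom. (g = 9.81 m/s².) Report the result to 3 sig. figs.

t ≈ 2.34 s

With I = (2/3)MR², the ratio k = I/(MR²) is 2/3.
Translational: Mg sinθ − f = Ma. Rotational about the CM: fR = Iα = kMRa, so f = kMa.
Hence a = g sinθ/(1+k) = 9.81×sin21.1°/1.667 = 2.119 m/s².
With constant a from rest, t = √(2L/a) = √(2·5.8/2.119) ≈ 2.34 s.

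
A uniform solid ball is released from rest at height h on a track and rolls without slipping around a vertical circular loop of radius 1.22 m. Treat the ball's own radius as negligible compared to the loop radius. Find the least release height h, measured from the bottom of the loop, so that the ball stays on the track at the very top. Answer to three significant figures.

For this body I = (2/5)MR², i.e. k = I/(MR²) = 0.4.
At the top of the loop, the minimum-contact condition is Mg = Mv_top²/r, so v_top² = gr.
With ω = v/R, the kinetic energy at speed v is ½(1+k)Mv² = (7/10)Mv².
Energy conservation from release (height h) to the top (height 2r): Mgh = Mg(2r) + (7/10)M·gr.
Thus h_min = 2r + (1+k)r/2 = r(2 + 1.4/2) = 1.22 × 2.7 ≈ 3.29 m.

h_min ≈ 3.29 m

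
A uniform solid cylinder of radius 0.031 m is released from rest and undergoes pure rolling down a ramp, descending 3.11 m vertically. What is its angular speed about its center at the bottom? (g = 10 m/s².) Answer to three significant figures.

ω ≈ 208 rad/s

For this body I = (1/2)MR², i.e. k = I/(MR²) = 0.5.
The rolling condition ω = v/R makes the rotational term ½I(v/R)² = ½kMv², so KE_total = ½(1+k)Mv² = (3/4)Mv².
Energy conservation Mgh = ½(1+k)Mv² gives v = √(2gh/(1+k)) = √(2 × 10 × 3.11 / 1.5) = 6.439 m/s.
Then ω = v/R = 6.439 / 0.031 ≈ 208 rad/s.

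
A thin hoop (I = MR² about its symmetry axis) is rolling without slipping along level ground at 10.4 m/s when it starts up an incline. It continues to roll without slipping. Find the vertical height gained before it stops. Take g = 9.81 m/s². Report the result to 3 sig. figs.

h ≈ 11.0 m

With I = MR², the ratio k = I/(MR²) is 1.
Rolling without slipping gives ω = v/R, so the total kinetic energy is ½Mv² + ½Iω² = ½(1+k)Mv² = Mv².
At the top the kinetic energy is zero, so Mv₀² = Mgh.
Thus h = (1+k)v₀²/(2g) = 2 × 10.4² / (2 × 9.81) ≈ 11.0 m.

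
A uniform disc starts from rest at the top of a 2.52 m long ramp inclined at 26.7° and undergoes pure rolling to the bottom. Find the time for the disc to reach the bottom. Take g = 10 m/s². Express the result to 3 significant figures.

For this body I = (1/2)MR², i.e. k = I/(MR²) = 0.5.
Along the incline Mg sinθ − f = Ma, and torque about the center fR = Iα = kMR²(a/R) gives f = kMa.
Hence a = g sinθ/(1+k) = 10×sin26.7°/1.5 = 2.995 m/s².
Starting from rest, L = ½at², so t = √(2L/a) = √(2×2.52/2.995) ≈ 1.30 s.

t ≈ 1.30 s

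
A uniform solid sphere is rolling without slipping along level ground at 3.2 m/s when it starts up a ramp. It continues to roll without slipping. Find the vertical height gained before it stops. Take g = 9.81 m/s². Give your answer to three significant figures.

Here I = (2/5)MR², so the shape factor k = I/(MR²) = 0.4.
Pure rolling means v = ωR; then KE = ½Mv² + ½I(v/R)² = ½(1+k)Mv² = (7/10)Mv².
All of this converts to potential energy at the highest point: (7/10)Mv₀² = Mgh.
Thus h = (1+k)v₀²/(2g) = 1.4 × 3.2² / (2 × 9.81) ≈ 0.731 m.

h ≈ 0.731 m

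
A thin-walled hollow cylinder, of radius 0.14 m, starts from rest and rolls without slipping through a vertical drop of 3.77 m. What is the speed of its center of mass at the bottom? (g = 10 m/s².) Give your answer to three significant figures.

For this body I = MR², i.e. k = I/(MR²) = 1.
Pure rolling means v = ωR; then KE = ½Mv² + ½I(v/R)² = ½(1+k)Mv² = Mv².
Setting Mgh = Mv² gives v = √(2gh/(1+k)) = √(2·10·3.77/2) ≈ 6.14 m/s.

v ≈ 6.14 m/s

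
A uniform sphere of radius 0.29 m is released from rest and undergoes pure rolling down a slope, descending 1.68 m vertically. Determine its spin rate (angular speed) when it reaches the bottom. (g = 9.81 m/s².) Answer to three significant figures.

ω ≈ 16.7 rad/s

For this body I = (2/5)MR², i.e. k = I/(MR²) = 0.4.
The rolling condition ω = v/R makes the rotational term ½I(v/R)² = ½kMv², so KE_total = ½(1+k)Mv² = (7/10)Mv².
Energy conservation Mgh = ½(1+k)Mv² gives v = √(2gh/(1+k)) = √(2 × 9.81 × 1.68 / 1.4) = 4.852 m/s.
The angular speed follows from ω = v/R = 4.852/0.29 ≈ 16.7 rad/s.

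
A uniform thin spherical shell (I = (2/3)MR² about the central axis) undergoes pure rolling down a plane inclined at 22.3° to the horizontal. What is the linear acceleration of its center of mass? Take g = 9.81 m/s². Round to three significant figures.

a ≈ 2.23 m/s²

With I = (2/3)MR², the ratio k = I/(MR²) is 2/3.
Translational: Mg sinθ − f = Ma. Rotational about the CM: fR = Iα = kMRa, so f = kMa.
Eliminating f: Mg sinθ = (1+k)Ma, so a = g sinθ/(1+k) = 9.81 × sin22.3° / 1.667 ≈ 2.23 m/s².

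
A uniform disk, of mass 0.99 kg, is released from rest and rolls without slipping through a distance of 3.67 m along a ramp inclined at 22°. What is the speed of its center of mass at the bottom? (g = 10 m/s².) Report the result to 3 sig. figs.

With I = (1/2)MR², the ratio k = I/(MR²) is 0.5.
Since it rolls without slipping, ω = v/R and KE = ½Mv² + ½Iω² = ½(1+k)Mv² = (3/4)Mv².
The vertical drop is h = L sinθ = 3.67 × sin22° = 1.375 m.
Setting Mgh = (3/4)Mv² gives v = √(2gh/(1+k)) = √(2·10·1.375/1.5) ≈ 4.28 m/s.

v ≈ 4.28 m/s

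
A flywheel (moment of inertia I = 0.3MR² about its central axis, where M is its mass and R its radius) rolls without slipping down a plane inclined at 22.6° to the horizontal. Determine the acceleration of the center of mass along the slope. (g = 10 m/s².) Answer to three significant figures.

With I = 0.3MR², the ratio k = I/(MR²) is 0.3.
Along the incline Mg sinθ − f = Ma, and torque about the center fR = Iα = kMR²(a/R) gives f = kMa.
Eliminating f: Mg sinθ = (1+k)Ma, so a = g sinθ/(1+k) = 10 × sin22.6° / 1.3 ≈ 2.96 m/s².

a ≈ 2.96 m/s²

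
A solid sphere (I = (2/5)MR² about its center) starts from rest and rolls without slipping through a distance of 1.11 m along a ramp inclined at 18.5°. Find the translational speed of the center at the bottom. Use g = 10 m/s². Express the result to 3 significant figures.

The moment of inertia is (2/5)MR², giving k ≡ I/(MR²) = 0.4.
Since it rolls without slipping, ω = v/R and KE = ½Mv² + ½Iω² = ½(1+k)Mv² = (7/10)Mv².
The vertical drop is h = L sinθ = 1.11 × sin18.5° = 0.3522 m.
Energy conservation: Mgh = (7/10)Mv², so v = √(2gh/(1+k)) = √(2 × 10 × 0.3522 / 1.4) ≈ 2.24 m/s.

v ≈ 2.24 m/s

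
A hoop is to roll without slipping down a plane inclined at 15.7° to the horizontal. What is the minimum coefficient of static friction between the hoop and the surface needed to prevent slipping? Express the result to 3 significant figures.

Here I = MR², so the shape factor k = I/(MR²) = 1.
Along the incline Mg sinθ − f = Ma, and torque about the center fR = Iα = kMR²(a/R) gives f = kMa.
These give a = g sinθ/(1+k) and the required friction f = kMg sinθ/(1+k).
With N = Mg cosθ, the no-slip condition f ≤ μN gives μ_min = f/N = k tanθ/(1+k).
μ_min = 1 × tan15.7° / 2 ≈ 0.141.

μ_min ≈ 0.141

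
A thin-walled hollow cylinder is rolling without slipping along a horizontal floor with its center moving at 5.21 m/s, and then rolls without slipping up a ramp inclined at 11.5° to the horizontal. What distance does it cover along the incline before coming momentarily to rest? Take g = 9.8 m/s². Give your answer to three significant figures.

d ≈ 13.9 m

The moment of inertia is MR², giving k ≡ I/(MR²) = 1.
Rolling without slipping gives ω = v/R, so the total kinetic energy is ½Mv² + ½Iω² = ½(1+k)Mv² = Mv².
Setting this equal to Mgh gives the vertical rise h = (1+k)v₀²/(2g) = 2×5.21²/(2×9.8) = 2.77 m.
The distance along the slope is d = h/sinθ = 2.77/sin11.5° ≈ 13.9 m.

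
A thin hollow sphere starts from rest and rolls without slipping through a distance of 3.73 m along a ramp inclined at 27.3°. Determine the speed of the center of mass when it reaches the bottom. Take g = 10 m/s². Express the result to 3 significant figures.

v ≈ 4.53 m/s

With I = (2/3)MR², the ratio k = I/(MR²) is 2/3.
Since it rolls without slipping, ω = v/R and KE = ½Mv² + ½Iω² = ½(1+k)Mv² = (5/6)Mv².
The vertical drop is h = L sinθ = 3.73 × sin27.3° = 1.711 m.
Setting Mgh = (5/6)Mv² gives v = √(2gh/(1+k)) = √(2·10·1.711/1.667) ≈ 4.53 m/s.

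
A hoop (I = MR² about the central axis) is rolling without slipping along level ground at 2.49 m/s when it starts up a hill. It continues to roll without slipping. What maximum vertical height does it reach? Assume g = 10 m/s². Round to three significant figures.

The moment of inertia is MR², giving k ≡ I/(MR²) = 1.
Since it rolls without slipping, ω = v/R and KE = ½Mv² + ½Iω² = ½(1+k)Mv² = Mv².
At the top the kinetic energy is zero, so Mv₀² = Mgh.
Thus h = (1+k)v₀²/(2g) = 2 × 2.49² / (2 × 10) ≈ 0.620 m.

h ≈ 0.620 m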